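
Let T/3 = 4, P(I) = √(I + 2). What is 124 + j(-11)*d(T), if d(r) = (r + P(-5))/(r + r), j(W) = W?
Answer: 237/2 - 11*I*√3/24 ≈ 118.5 - 0.79386*I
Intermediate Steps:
P(I) = √(2 + I)
T = 12 (T = 3*4 = 12)
d(r) = (r + I*√3)/(2*r) (d(r) = (r + √(2 - 5))/(r + r) = (r + √(-3))/((2*r)) = (r + I*√3)*(1/(2*r)) = (r + I*√3)/(2*r))
124 + j(-11)*d(T) = 124 - 11*(12 + I*√3)/(2*12) = 124 - 11*(½ + I*√3/24) = 124 + (-11/2 - 11*I*√3/24) = 237/2 - 11*I*√3/24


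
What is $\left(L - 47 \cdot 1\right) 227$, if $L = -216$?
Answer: $-59701$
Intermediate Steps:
$\left(L - 47 \cdot 1\right) 227 = \left(-216 - 47 \cdot 1\right) 227 = \left(-216 - 47\right) 227 = \left(-263\right) 227 = -59701$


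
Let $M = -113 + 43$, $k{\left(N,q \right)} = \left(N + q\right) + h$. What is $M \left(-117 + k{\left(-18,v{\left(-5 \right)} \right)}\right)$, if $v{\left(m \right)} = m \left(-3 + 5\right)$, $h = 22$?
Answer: $8610$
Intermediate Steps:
$v{\left(m \right)} = 2 m$ ($v{\left(m \right)} = m 2 = 2 m$)
$k{\left(N,q \right)} = 22 + N + q$ ($k{\left(N,q \right)} = \left(N + q\right) + 22 = 22 + N + q$)
$M = -70$
$M \left(-117 + k{\left(-18,v{\left(-5 \right)} \right)}\right) = - 70 \left(-117 + \left(22 - 18 + 2 \left(-5\right)\right)\right) = - 70 \left(-117 - 6\right) = \left(-70\right) \left(-123\right) = 8610$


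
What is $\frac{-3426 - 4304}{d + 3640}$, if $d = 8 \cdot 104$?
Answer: $- \frac{3865}{2236} \approx -1.7285$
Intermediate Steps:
$d = 832$
$\frac{-3426 - 4304}{d + 3640} = \frac{-3426 - 4304}{832 + 3640} = - \frac{7730}{4472} = \left(-7730\right) \frac{1}{4472} = - \frac{3865}{2236}$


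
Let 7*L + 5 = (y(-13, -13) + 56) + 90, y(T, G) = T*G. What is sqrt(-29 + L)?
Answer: sqrt(749)/7 ≈ 3.9097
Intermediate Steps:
y(T, G) = G*T
L = 310/7 (L = -5/7 + ((-13*(-13) + 56) + 90)/7 = -5/7 + ((169 + 56) + 90)/7 = -5/7 + (225 + 90)/7 = -5/7 + (1/7)*315 = -5/7 + 45 = 310/7 ≈ 44.286)
sqrt(-29 + L) = sqrt(-29 + 310/7) = sqrt(107/7) = sqrt(749)/7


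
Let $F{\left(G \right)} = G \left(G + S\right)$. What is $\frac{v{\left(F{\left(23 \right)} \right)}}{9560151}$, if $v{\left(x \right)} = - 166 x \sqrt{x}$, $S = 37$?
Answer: $- \frac{152720 \sqrt{345}}{3186717} \approx -0.89015$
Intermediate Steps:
$F{\left(G \right)} = G \left(37 + G\right)$ ($F{\left(G \right)} = G \left(G + 37\right) = G \left(37 + G\right)$)
$v{\left(x \right)} = - 166 x^{\frac{3}{2}}$
$\frac{v{\left(F{\left(23 \right)} \right)}}{9560151} = \frac{\left(-166\right) \left(23 \left(37 + 23\right)\right)^{\frac{3}{2}}}{9560151} = - 166 \left(23 \cdot 60\right)^{\frac{3}{2}} \cdot \frac{1}{9560151} = - 166 \cdot 1380^{\frac{3}{2}} \cdot \frac{1}{9560151} = - 166 \cdot 2760 \sqrt{345} \cdot \frac{1}{9560151} = - 458160 \sqrt{345} \cdot \frac{1}{9560151} = - \frac{152720 \sqrt{345}}{3186717}$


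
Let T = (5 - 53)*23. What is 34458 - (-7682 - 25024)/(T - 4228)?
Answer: 91848675/2666 ≈ 34452.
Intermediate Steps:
T = -1104 (T = -48*23 = -1104)
34458 - (-7682 - 25024)/(T - 4228) = 34458 - (-7682 - 25024)/(-1104 - 4228) = 34458 - (-32706)/(-5332) = 34458 - (-32706)*(-1)/5332 = 34458 - 1*16353/2666 = 34458 - 16353/2666 = 91848675/2666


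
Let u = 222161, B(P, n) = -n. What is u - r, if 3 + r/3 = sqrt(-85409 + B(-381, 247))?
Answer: 222170 - 6*I*sqrt(21414) ≈ 2.2217e+5 - 878.01*I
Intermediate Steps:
r = -9 + 6*I*sqrt(21414) (r = -9 + 3*sqrt(-85409 - 1*247) = -9 + 3*sqrt(-85409 - 247) = -9 + 3*sqrt(-85656) = -9 + 3*(2*I*sqrt(21414)) = -9 + 6*I*sqrt(21414) ≈ -9.0 + 878.01*I)
u - r = 222161 - (-9 + 6*I*sqrt(21414)) = 222161 + (9 - 6*I*sqrt(21414)) = 222170 - 6*I*sqrt(21414)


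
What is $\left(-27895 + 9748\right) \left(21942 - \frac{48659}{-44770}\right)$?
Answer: $- \frac{17827467605853}{44770} \approx -3.982 \cdot 10^{8}$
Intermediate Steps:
$\left(-27895 + 9748\right) \left(21942 - \frac{48659}{-44770}\right) = - 18147 \left(21942 - - \frac{48659}{44770}\right) = - 18147 \left(21942 + \frac{48659}{44770}\right) = \left(-18147\right) \frac{982391999}{44770} = - \frac{17827467605853}{44770}$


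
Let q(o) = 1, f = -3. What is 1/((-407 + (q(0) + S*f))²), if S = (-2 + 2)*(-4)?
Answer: 1/164836 ≈ 6.0666e-6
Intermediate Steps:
S = 0 (S = 0*(-4) = 0)
1/((-407 + (q(0) + S*f))²) = 1/((-407 + (1 + 0*(-3)))²) = 1/((-407 + (1 + 0))²) = 1/((-407 + 1)²) = 1/((-406)²) = 1/164836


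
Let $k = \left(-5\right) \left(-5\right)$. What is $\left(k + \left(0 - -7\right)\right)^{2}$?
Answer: $1024$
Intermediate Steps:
$k = 25$
$\left(k + \left(0 - -7\right)\right)^{2} = \left(25 + \left(0 - -7\right)\right)^{2} = \left(25 + \left(0 + 7\right)\right)^{2} = \left(25 + 7\right)^{2} = 32^{2} = 1024$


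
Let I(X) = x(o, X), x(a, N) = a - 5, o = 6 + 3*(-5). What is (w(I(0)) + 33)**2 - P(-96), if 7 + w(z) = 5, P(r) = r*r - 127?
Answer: -8128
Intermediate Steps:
o = -9 (o = 6 - 15 = -9)
x(a, N) = -5 + a
I(X) = -14 (I(X) = -5 - 9 = -14)
P(r) = -127 + r**2 (P(r) = r**2 - 127 = -127 + r**2)
w(z) = -2 (w(z) = -7 + 5 = -2)
(w(I(0)) + 33)**2 - P(-96) = (-2 + 33)**2 - (-127 + (-96)**2) = 31**2 - (-127 + 9216) = 961 - 1*9089 = 961 - 9089 = -8128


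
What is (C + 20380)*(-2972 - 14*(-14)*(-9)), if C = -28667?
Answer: 39247232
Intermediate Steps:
(C + 20380)*(-2972 - 14*(-14)*(-9)) = (-28667 + 20380)*(-2972 - 14*(-14)*(-9)) = -8287*(-2972 + 196*(-9)) = -8287*(-2972 - 1764) = -8287*(-4736) = 39247232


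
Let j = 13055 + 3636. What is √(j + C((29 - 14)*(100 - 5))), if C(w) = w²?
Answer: 2*√511829 ≈ 1430.8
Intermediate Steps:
j = 16691
√(j + C((29 - 14)*(100 - 5))) = √(16691 + ((29 - 14)*(100 - 5))²) = √(16691 + (15*95)²) = √(16691 + 1425²) = √(16691 + 2030625) = √2047316 = 2*√511829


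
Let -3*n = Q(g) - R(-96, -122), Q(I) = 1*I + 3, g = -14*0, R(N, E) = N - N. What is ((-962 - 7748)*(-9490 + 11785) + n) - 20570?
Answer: -20010021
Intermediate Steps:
R(N, E) = 0
g = 0
Q(I) = 3 + I (Q(I) = I + 3 = 3 + I)
n = -1 (n = -((3 + 0) - 1*0)/3 = -(3 + 0)/3 = -⅓*3 = -1)
((-962 - 7748)*(-9490 + 11785) + n) - 20570 = ((-962 - 7748)*(-9490 + 11785) - 1) - 20570 = (-8710*2295 - 1) - 20570 = (-19989450 - 1) - 20570 = -19989451 - 20570 = -20010021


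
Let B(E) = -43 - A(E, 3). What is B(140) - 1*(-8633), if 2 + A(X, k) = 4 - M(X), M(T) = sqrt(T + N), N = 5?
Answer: 8588 + sqrt(145) ≈ 8600.0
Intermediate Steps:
M(T) = sqrt(5 + T) (M(T) = sqrt(T + 5) = sqrt(5 + T))
A(X, k) = 2 - sqrt(5 + X) (A(X, k) = -2 + (4 - sqrt(5 + X)) = 2 - sqrt(5 + X))
B(E) = -45 + sqrt(5 + E) (B(E) = -43 - (2 - sqrt(5 + E)) = -43 + (-2 + sqrt(5 + E)) = -45 + sqrt(5 + E))
B(140) - 1*(-8633) = (-45 + sqrt(5 + 140)) - 1*(-8633) = (-45 + sqrt(145)) + 8633 = 8588 + sqrt(145)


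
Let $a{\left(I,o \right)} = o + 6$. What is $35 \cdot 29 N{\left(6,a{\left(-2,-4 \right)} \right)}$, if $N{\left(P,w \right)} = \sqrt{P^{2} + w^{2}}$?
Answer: $2030 \sqrt{10} \approx 6419.4$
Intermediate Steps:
$a{\left(I,o \right)} = 6 + o$
$35 \cdot 29 N{\left(6,a{\left(-2,-4 \right)} \right)} = 35 \cdot 29 \sqrt{6^{2} + \left(6 - 4\right)^{2}} = 1015 \sqrt{36 + 2^{2}} = 1015 \sqrt{36 + 4} = 1015 \sqrt{40} = 1015 \cdot 2 \sqrt{10} = 2030 \sqrt{10}$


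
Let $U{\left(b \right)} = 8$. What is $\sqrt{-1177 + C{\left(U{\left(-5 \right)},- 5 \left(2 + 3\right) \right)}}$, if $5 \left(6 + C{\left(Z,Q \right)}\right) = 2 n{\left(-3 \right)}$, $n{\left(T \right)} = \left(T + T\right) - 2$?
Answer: $\frac{3 i \sqrt{3295}}{5} \approx 34.441 i$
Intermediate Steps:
$n{\left(T \right)} = -2 + 2 T$ ($n{\left(T \right)} = 2 T - 2 = -2 + 2 T$)
$C{\left(Z,Q \right)} = - \frac{46}{5}$ ($C{\left(Z,Q \right)} = -6 + \frac{2 \left(-2 + 2 \left(-3\right)\right)}{5} = -6 + \frac{2 \left(-2 - 6\right)}{5} = -6 + \frac{2 \left(-8\right)}{5} = -6 + \frac{1}{5} \left(-16\right) = -6 - \frac{16}{5} = - \frac{46}{5}$)
$\sqrt{-1177 + C{\left(U{\left(-5 \right)},- 5 \left(2 + 3\right) \right)}} = \sqrt{-1177 - \frac{46}{5}} = \sqrt{- \frac{5931}{5}} = \frac{3 i \sqrt{3295}}{5}$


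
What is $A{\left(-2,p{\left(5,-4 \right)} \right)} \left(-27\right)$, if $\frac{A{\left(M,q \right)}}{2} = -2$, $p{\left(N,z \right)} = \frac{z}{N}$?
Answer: $108$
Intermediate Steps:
$A{\left(M,q \right)} = -4$ ($A{\left(M,q \right)} = 2 \left(-2\right) = -4$)
$A{\left(-2,p{\left(5,-4 \right)} \right)} \left(-27\right) = \left(-4\right) \left(-27\right) = 108$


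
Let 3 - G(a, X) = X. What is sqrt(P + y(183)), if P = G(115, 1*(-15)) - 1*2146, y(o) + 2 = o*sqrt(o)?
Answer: sqrt(-2130 + 183*sqrt(183)) ≈ 18.590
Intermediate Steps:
G(a, X) = 3 - X
y(o) = -2 + o**(3/2) (y(o) = -2 + o*sqrt(o) = -2 + o**(3/2))
P = -2128 (P = (3 - (-15)) - 1*2146 = (3 - 1*(-15)) - 2146 = (3 + 15) - 2146 = 18 - 2146 = -2128)
sqrt(P + y(183)) = sqrt(-2128 + (-2 + 183**(3/2))) = sqrt(-2128 + (-2 + 183*sqrt(183))) = sqrt(-2130 + 183*sqrt(183))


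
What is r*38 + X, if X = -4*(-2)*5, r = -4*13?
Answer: -1936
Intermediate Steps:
r = -52
X = 40 (X = 8*5 = 40)
r*38 + X = -52*38 + 40 = -1976 + 40 = -1936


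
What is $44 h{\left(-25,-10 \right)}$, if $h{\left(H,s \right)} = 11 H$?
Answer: $-12100$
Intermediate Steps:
$44 h{\left(-25,-10 \right)} = 44 \cdot 11 \left(-25\right) = 44 \left(-275\right) = -12100$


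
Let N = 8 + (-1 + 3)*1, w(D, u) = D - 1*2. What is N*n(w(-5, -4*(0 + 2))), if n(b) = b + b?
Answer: -140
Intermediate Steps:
w(D, u) = -2 + D (w(D, u) = D - 2 = -2 + D)
n(b) = 2*b
N = 10 (N = 8 + 2*1 = 8 + 2 = 10)
N*n(w(-5, -4*(0 + 2))) = 10*(2*(-2 - 5)) = 10*(2*(-7)) = 10*(-14) = -140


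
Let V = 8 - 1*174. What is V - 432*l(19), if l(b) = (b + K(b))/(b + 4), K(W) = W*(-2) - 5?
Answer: 6550/23 ≈ 284.78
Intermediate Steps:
V = -166 (V = 8 - 174 = -166)
K(W) = -5 - 2*W (K(W) = -2*W - 5 = -5 - 2*W)
l(b) = (-5 - b)/(4 + b) (l(b) = (b + (-5 - 2*b))/(b + 4) = (-5 - b)/(4 + b))
V - 432*l(19) = -166 - 432*(-5 - 1*19)/(4 + 19) = -166 - 432*(-5 - 19)/23 = -166 - 432*(-24)/23 = -166 - 432*(-24/23) = -166 + 10368/23 = 6550/23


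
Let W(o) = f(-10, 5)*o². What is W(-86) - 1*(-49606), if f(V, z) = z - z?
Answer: 49606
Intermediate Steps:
f(V, z) = 0
W(o) = 0 (W(o) = 0*o² = 0)
W(-86) - 1*(-49606) = 0 - 1*(-49606) = 0 + 49606 = 49606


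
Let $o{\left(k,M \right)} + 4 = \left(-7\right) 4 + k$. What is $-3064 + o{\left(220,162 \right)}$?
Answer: $-2876$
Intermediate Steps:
$o{\left(k,M \right)} = -32 + k$ ($o{\left(k,M \right)} = -4 + \left(\left(-7\right) 4 + k\right) = -4 + \left(-28 + k\right) = -32 + k$)
$-3064 + o{\left(220,162 \right)} = -3064 + \left(-32 + 220\right) = -3064 + 188 = -2876$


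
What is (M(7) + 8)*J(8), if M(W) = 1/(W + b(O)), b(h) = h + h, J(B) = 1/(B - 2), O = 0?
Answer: 19/14 ≈ 1.3571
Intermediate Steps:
J(B) = 1/(-2 + B)
b(h) = 2*h
M(W) = 1/W (M(W) = 1/(W + 2*0) = 1/(W + 0) = 1/W)
(M(7) + 8)*J(8) = (1/7 + 8)/(-2 + 8) = (1/7 + 8)/6 = (57/7)*(1/6) = 19/14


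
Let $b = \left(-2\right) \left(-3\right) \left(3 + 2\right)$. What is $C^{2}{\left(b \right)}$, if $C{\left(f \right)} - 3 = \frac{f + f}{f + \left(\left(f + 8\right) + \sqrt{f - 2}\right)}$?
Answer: $\frac{2217821}{146689} - \frac{29780 \sqrt{7}}{146689} \approx 14.582$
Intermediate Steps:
$b = 30$ ($b = 6 \cdot 5 = 30$)
$C{\left(f \right)} = 3 + \frac{2 f}{8 + \sqrt{-2 + f} + 2 f}$ ($C{\left(f \right)} = 3 + \frac{f + f}{f + \left(\left(f + 8\right) + \sqrt{f - 2}\right)} = 3 + \frac{2 f}{f + \left(\left(8 + f\right) + \sqrt{-2 + f}\right)} = 3 + \frac{2 f}{f + \left(8 + f + \sqrt{-2 + f}\right)} = 3 + \frac{2 f}{8 + \sqrt{-2 + f} + 2 f}$)
$C^{2}{\left(b \right)} = \left(\frac{24 + 3 \sqrt{-2 + 30} + 8 \cdot 30}{8 + \sqrt{-2 + 30} + 2 \cdot 30}\right)^{2} = \left(\frac{24 + 3 \sqrt{28} + 240}{8 + \sqrt{28} + 60}\right)^{2} = \left(\frac{24 + 3 \cdot 2 \sqrt{7} + 240}{8 + 2 \sqrt{7} + 60}\right)^{2} = \left(\frac{24 + 6 \sqrt{7} + 240}{68 + 2 \sqrt{7}}\right)^{2} = \left(\frac{264 + 6 \sqrt{7}}{68 + 2 \sqrt{7}}\right)^{2} = \frac{\left(264 + 6 \sqrt{7}\right)^{2}}{\left(68 + 2 \sqrt{7}\right)^{2}}$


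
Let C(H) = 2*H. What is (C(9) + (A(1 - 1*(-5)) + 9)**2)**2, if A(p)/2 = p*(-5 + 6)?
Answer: 210681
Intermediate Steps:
A(p) = 2*p (A(p) = 2*(p*(-5 + 6)) = 2*(p*1) = 2*p)
(C(9) + (A(1 - 1*(-5)) + 9)**2)**2 = (2*9 + (2*(1 - 1*(-5)) + 9)**2)**2 = (18 + (2*(1 + 5) + 9)**2)**2 = (18 + (2*6 + 9)**2)**2 = (18 + (12 + 9)**2)**2 = (18 + 21**2)**2 = (18 + 441)**2 = 459**2 = 210681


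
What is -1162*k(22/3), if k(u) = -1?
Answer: 1162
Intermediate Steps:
-1162*k(22/3) = -1162*(-1) = 1162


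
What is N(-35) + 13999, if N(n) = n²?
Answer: 15224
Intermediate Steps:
N(-35) + 13999 = (-35)² + 13999 = 1225 + 13999 = 15224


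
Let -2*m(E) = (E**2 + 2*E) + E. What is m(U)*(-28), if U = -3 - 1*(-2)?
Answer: -28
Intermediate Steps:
U = -1 (U = -3 + 2 = -1)
m(E) = -3*E/2 - E**2/2 (m(E) = -((E**2 + 2*E) + E)/2 = -(E**2 + 3*E)/2 = -3*E/2 - E**2/2)
m(U)*(-28) = -1/2*(-1)*(3 - 1)*(-28) = -1/2*(-1)*2*(-28) = 1*(-28) = -28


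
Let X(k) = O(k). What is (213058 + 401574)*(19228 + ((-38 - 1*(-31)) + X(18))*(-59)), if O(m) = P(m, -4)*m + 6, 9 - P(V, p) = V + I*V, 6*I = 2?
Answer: 21645495144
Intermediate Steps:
I = 1/3 (I = (1/6)*2 = 1/3 ≈ 0.33333)
P(V, p) = 9 - 4*V/3 (P(V, p) = 9 - (V + V/3) = 9 - 4*V/3)
O(m) = 6 + m*(9 - 4*m/3) (O(m) = (9 - 4*m/3)*m + 6 = m*(9 - 4*m/3) + 6 = 6 + m*(9 - 4*m/3))
X(k) = 6 - k*(-27 + 4*k)/3
(213058 + 401574)*(19228 + ((-38 - 1*(-31)) + X(18))*(-59)) = (213058 + 401574)*(19228 + ((-38 - 1*(-31)) + (6 - 1/3*18*(-27 + 4*18)))*(-59)) = 614632*(19228 + ((-38 + 31) + (6 - 1/3*18*(-27 + 72)))*(-59)) = 614632*(19228 + (-7 + (6 - 1/3*18*45))*(-59)) = 614632*(19228 + (-7 + (6 - 270))*(-59)) = 614632*(19228 + (-7 - 264)*(-59)) = 614632*(19228 - 271*(-59)) = 614632*(19228 + 15989) = 614632*35217 = 21645495144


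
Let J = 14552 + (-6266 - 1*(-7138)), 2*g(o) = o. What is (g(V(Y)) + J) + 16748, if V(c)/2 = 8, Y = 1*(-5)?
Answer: 32180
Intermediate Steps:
Y = -5
V(c) = 16 (V(c) = 2*8 = 16)
g(o) = o/2
J = 15424 (J = 14552 + (-6266 + 7138) = 14552 + 872 = 15424)
(g(V(Y)) + J) + 16748 = ((1/2)*16 + 15424) + 16748 = (8 + 15424) + 16748 = 15432 + 16748 = 32180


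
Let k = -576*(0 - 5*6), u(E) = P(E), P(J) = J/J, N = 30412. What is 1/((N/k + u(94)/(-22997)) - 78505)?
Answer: -99347040/7799064533329 ≈ -1.2738e-5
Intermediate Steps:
P(J) = 1
u(E) = 1
k = 17280 (k = -576*(0 - 30) = -576*(-30) = 17280)
1/((N/k + u(94)/(-22997)) - 78505) = 1/((30412/17280 + 1/(-22997)) - 78505) = 1/((30412*(1/17280) + 1*(-1/22997)) - 78505) = 1/((7603/4320 - 1/22997) - 78505) = 1/(174841871/99347040 - 78505) = 1/(-7799064533329/99347040) = -99347040/7799064533329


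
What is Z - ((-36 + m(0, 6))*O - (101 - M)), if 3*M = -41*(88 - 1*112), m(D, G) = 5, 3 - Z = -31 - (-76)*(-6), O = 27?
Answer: 1100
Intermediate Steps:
Z = 490 (Z = 3 - (-31 - (-76)*(-6)) = 3 - (-31 - 76*6) = 3 - (-31 - 456) = 3 - 1*(-487) = 3 + 487 = 490)
M = 328 (M = (-41*(88 - 1*112))/3 = (-41*(88 - 112))/3 = (-41*(-24))/3 = (⅓)*984 = 328)
Z - ((-36 + m(0, 6))*O - (101 - M)) = 490 - ((-36 + 5)*27 - (101 - 1*328)) = 490 - (-31*27 - (101 - 328)) = 490 - (-837 - 1*(-227)) = 490 - (-837 + 227) = 490 - 1*(-610) = 490 + 610 = 1100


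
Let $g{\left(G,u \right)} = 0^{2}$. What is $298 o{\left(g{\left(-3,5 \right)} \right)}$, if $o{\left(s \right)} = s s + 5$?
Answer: $1490$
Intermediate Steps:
$g{\left(G,u \right)} = 0$
$o{\left(s \right)} = 5 + s^{2}$ ($o{\left(s \right)} = s^{2} + 5 = 5 + s^{2}$)
$298 o{\left(g{\left(-3,5 \right)} \right)} = 298 \left(5 + 0^{2}\right) = 298 \left(5 + 0\right) = 298 \cdot 5 = 1490$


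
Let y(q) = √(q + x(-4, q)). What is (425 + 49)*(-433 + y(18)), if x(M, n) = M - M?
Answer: -205242 + 1422*√2 ≈ -2.0323e+5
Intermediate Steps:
x(M, n) = 0
y(q) = √q (y(q) = √(q + 0) = √q)
(425 + 49)*(-433 + y(18)) = (425 + 49)*(-433 + √18) = 474*(-433 + 3*√2) = -205242 + 1422*√2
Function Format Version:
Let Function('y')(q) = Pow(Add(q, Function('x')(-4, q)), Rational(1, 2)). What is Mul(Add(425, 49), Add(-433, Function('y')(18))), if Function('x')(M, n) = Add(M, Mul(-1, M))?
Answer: Add(-205242, Mul(1422, Pow(2, Rational(1, 2)))) ≈ -2.0323e+5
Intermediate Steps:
Function('x')(M, n) = 0
Function('y')(q) = Pow(q, Rational(1, 2)) (Function('y')(q) = Pow(Add(q, 0), Rational(1, 2)) = Pow(q, Rational(1, 2)))
Mul(Add(425, 49), Add(-433, Function('y')(18))) = Mul(Add(425, 49), Add(-433, Pow(18, Rational(1, 2)))) = Mul(474, Add(-433, Mul(3, Pow(2, Rational(1, 2))))) = Add(-205242, Mul(1422, Pow(2, Rational(1, 2))))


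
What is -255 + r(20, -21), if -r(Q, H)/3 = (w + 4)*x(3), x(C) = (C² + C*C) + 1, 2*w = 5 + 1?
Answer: -654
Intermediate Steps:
w = 3 (w = (5 + 1)/2 = (½)*6 = 3)
x(C) = 1 + 2*C² (x(C) = (C² + C²) + 1 = 2*C² + 1 = 1 + 2*C²)
r(Q, H) = -399 (r(Q, H) = -3*(3 + 4)*(1 + 2*3²) = -21*(1 + 2*9) = -21*(1 + 18) = -21*19 = -3*133 = -399)
-255 + r(20, -21) = -255 - 399 = -654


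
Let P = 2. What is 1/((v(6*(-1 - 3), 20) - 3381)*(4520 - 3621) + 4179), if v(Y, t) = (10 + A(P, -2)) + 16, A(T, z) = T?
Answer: -1/3010168 ≈ -3.3221e-7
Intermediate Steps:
v(Y, t) = 28 (v(Y, t) = (10 + 2) + 16 = 12 + 16 = 28)
1/((v(6*(-1 - 3), 20) - 3381)*(4520 - 3621) + 4179) = 1/((28 - 3381)*(4520 - 3621) + 4179) = 1/(-3353*899 + 4179) = 1/(-3014347 + 4179) = 1/(-3010168) = -1/3010168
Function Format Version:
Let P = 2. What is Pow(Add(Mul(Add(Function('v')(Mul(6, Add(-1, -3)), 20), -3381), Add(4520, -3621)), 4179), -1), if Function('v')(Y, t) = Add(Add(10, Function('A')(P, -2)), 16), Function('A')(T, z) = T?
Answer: Rational(-1, 3010168) ≈ -3.3221e-7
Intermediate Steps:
Function('v')(Y, t) = 28 (Function('v')(Y, t) = Add(Add(10, 2), 16) = Add(12, 16) = 28)
Pow(Add(Mul(Add(Function('v')(Mul(6, Add(-1, -3)), 20), -3381), Add(4520, -3621)), 4179), -1) = Pow(Add(Mul(Add(28, -3381), Add(4520, -3621)), 4179), -1) = Pow(Add(Mul(-3353, 899), 4179), -1) = Pow(Add(-3014347, 4179), -1) = Pow(-3010168, -1) = Rational(-1, 3010168)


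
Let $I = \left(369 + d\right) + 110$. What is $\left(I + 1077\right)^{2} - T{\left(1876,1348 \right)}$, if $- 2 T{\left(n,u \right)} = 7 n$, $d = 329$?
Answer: $3559791$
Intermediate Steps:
$T{\left(n,u \right)} = - \frac{7 n}{2}$
$I = 808$ ($I = \left(369 + 329\right) + 110 = 698 + 110 = 808$)
$\left(I + 1077\right)^{2} - T{\left(1876,1348 \right)} = \left(808 + 1077\right)^{2} - \left(- \frac{7}{2}\right) 1876 = 1885^{2} - -6566 = 3553225 + 6566 = 3559791$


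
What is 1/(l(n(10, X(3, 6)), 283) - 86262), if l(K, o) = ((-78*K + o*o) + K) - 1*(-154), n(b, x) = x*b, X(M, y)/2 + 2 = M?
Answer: -1/7559 ≈ -0.00013229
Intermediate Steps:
X(M, y) = -4 + 2*M
n(b, x) = b*x
l(K, o) = 154 + o² - 77*K (l(K, o) = ((-78*K + o²) + K) + 154 = ((o² - 78*K) + K) + 154 = (o² - 77*K) + 154 = 154 + o² - 77*K)
1/(l(n(10, X(3, 6)), 283) - 86262) = 1/((154 + 283² - 770*(-4 + 2*3)) - 86262) = 1/((154 + 80089 - 770*(-4 + 6)) - 86262) = 1/((154 + 80089 - 770*2) - 86262) = 1/((154 + 80089 - 77*20) - 86262) = 1/((154 + 80089 - 1540) - 86262) = 1/(78703 - 86262) = 1/(-7559) = -1/7559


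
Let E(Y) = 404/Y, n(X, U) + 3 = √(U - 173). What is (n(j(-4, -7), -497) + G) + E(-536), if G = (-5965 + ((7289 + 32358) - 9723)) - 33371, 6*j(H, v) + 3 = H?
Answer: -1261711/134 + I*√670 ≈ -9415.8 + 25.884*I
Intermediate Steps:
j(H, v) = -½ + H/6
n(X, U) = -3 + √(-173 + U) (n(X, U) = -3 + √(U - 173) = -3 + √(-173 + U))
G = -9412 (G = (-5965 + (39647 - 9723)) - 33371 = (-5965 + 29924) - 33371 = 23959 - 33371 = -9412)
(n(j(-4, -7), -497) + G) + E(-536) = ((-3 + √(-173 - 497)) - 9412) + 404/(-536) = ((-3 + √(-670)) - 9412) + 404*(-1/536) = ((-3 + I*√670) - 9412) - 101/134 = (-9415 + I*√670) - 101/134 = -1261711/134 + I*√670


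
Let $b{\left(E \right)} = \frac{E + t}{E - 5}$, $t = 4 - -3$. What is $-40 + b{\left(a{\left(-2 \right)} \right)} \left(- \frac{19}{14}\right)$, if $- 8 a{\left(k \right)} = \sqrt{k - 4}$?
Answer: $\frac{3 \left(- 193 \sqrt{6} + 7112 i\right)}{14 \left(\sqrt{6} - 40 i\right)} \approx -38.112 - 0.19871 i$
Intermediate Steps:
$a{\left(k \right)} = - \frac{\sqrt{-4 + k}}{8}$ ($a{\left(k \right)} = - \frac{\sqrt{k - 4}}{8} = - \frac{\sqrt{-4 + k}}{8}$)
$t = 7$ ($t = 4 + 3 = 7$)
$b{\left(E \right)} = \frac{7 + E}{-5 + E}$ ($b{\left(E \right)} = \frac{E + 7}{E - 5} = \frac{7 + E}{-5 + E}$)
$-40 + b{\left(a{\left(-2 \right)} \right)} \left(- \frac{19}{14}\right) = -40 + \frac{7 - \frac{\sqrt{-4 - 2}}{8}}{-5 - \frac{\sqrt{-4 - 2}}{8}} \left(- \frac{19}{14}\right) = -40 + \frac{7 - \frac{\sqrt{-6}}{8}}{-5 - \frac{\sqrt{-6}}{8}} \left(\left(-19\right) \frac{1}{14}\right) = -40 + \frac{7 - \frac{i \sqrt{6}}{8}}{-5 - \frac{i \sqrt{6}}{8}} \left(- \frac{19}{14}\right) = -40 - \frac{19 \left(7 - \frac{i \sqrt{6}}{8}\right)}{14 \left(-5 - \frac{i \sqrt{6}}{8}\right)}$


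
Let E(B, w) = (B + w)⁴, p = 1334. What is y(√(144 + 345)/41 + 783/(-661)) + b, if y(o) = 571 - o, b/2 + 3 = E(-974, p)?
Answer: 22204523894248/661 - √489/41 ≈ 3.3592e+10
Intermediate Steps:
b = 33592319994 (b = -6 + 2*(-974 + 1334)⁴ = -6 + 2*360⁴ = -6 + 2*16796160000 = -6 + 33592320000 = 33592319994)
y(√(144 + 345)/41 + 783/(-661)) + b = (571 - (√(144 + 345)/41 + 783/(-661))) + 33592319994 = (571 - (√489*(1/41) + 783*(-1/661))) + 33592319994 = (571 - (√489/41 - 783/661)) + 33592319994 = (571 - (-783/661 + √489/41)) + 33592319994 = (571 + (783/661 - √489/41)) + 33592319994 = (378214/661 - √489/41) + 33592319994 = 22204523894248/661 - √489/41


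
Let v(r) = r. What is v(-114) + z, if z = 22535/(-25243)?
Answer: -2900237/25243 ≈ -114.89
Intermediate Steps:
z = -22535/25243 (z = 22535*(-1/25243) = -22535/25243 ≈ -0.89272)
v(-114) + z = -114 - 22535/25243 = -2900237/25243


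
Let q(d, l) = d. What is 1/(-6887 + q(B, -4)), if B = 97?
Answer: -1/6790 ≈ -0.00014728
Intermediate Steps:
1/(-6887 + q(B, -4)) = 1/(-6887 + 97) = 1/(-6790) = -1/6790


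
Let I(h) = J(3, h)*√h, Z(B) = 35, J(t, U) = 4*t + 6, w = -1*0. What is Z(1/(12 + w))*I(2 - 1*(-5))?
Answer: 630*√7 ≈ 1666.8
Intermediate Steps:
w = 0
J(t, U) = 6 + 4*t
I(h) = 18*√h (I(h) = (6 + 4*3)*√h = (6 + 12)*√h = 18*√h)
Z(1/(12 + w))*I(2 - 1*(-5)) = 35*(18*√(2 - 1*(-5))) = 35*(18*√(2 + 5)) = 35*(18*√7) = 630*√7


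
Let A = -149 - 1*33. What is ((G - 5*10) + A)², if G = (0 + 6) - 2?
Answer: 51984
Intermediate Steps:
G = 4 (G = 6 - 2 = 4)
A = -182 (A = -149 - 33 = -182)
((G - 5*10) + A)² = ((4 - 5*10) - 182)² = ((4 - 50) - 182)² = (-46 - 182)² = (-228)² = 51984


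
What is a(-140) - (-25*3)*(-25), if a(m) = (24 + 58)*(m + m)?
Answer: -24835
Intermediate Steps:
a(m) = 164*m (a(m) = 82*(2*m) = 164*m)
a(-140) - (-25*3)*(-25) = 164*(-140) - (-25*3)*(-25) = -22960 - (-75)*(-25) = -22960 - 1*1875 = -22960 - 1875 = -24835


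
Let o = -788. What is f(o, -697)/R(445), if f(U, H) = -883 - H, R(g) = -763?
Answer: 186/763 ≈ 0.24377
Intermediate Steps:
f(o, -697)/R(445) = (-883 - 1*(-697))/(-763) = (-883 + 697)*(-1/763) = -186*(-1/763) = 186/763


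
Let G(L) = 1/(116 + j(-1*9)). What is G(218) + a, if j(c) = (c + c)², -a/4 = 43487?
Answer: -76537119/440 ≈ -1.7395e+5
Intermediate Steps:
a = -173948 (a = -4*43487 = -173948)
j(c) = 4*c² (j(c) = (2*c)² = 4*c²)
G(L) = 1/440 (G(L) = 1/(116 + 4*(-1*9)²) = 1/(116 + 4*(-9)²) = 1/(116 + 4*81) = 1/(116 + 324) = 1/440)
G(218) + a = 1/440 - 173948 = -76537119/440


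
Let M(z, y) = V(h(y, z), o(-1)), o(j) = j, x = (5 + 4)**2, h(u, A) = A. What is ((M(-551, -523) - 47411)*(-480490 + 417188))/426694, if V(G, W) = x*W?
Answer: 1503169292/213347 ≈ 7045.7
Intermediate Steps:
x = 81 (x = 9**2 = 81)
V(G, W) = 81*W
M(z, y) = -81 (M(z, y) = 81*(-1) = -81)
((M(-551, -523) - 47411)*(-480490 + 417188))/426694 = ((-81 - 47411)*(-480490 + 417188))/426694 = -47492*(-63302)*(1/426694) = 3006338584*(1/426694) = 1503169292/213347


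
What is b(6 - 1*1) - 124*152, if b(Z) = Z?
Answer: -18843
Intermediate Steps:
b(6 - 1*1) - 124*152 = (6 - 1*1) - 124*152 = (6 - 1) - 18848 = 5 - 18848 = -18843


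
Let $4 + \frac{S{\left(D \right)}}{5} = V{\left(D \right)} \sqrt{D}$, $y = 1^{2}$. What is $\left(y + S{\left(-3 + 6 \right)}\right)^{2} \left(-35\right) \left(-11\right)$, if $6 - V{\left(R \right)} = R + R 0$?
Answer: $398860 - 219450 \sqrt{3} \approx 18761.0$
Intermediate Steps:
$V{\left(R \right)} = 6 - R$ ($V{\left(R \right)} = 6 - \left(R + R 0\right) = 6 - \left(R + 0\right) = 6 - R$)
$y = 1$
$S{\left(D \right)} = -20 + 5 \sqrt{D} \left(6 - D\right)$ ($S{\left(D \right)} = -20 + 5 \left(6 - D\right) \sqrt{D} = -20 + 5 \sqrt{D} \left(6 - D\right)$)
$\left(y + S{\left(-3 + 6 \right)}\right)^{2} \left(-35\right) \left(-11\right) = \left(1 - \left(20 - 5 \sqrt{-3 + 6} \left(6 - \left(-3 + 6\right)\right)\right)\right)^{2} \left(-35\right) \left(-11\right) = \left(1 - \left(20 - 5 \sqrt{3} \left(6 - 3\right)\right)\right)^{2} \left(-35\right) \left(-11\right) = \left(1 - \left(20 - 5 \sqrt{3} \cdot 3\right)\right)^{2} \left(-35\right) \left(-11\right) = \left(1 - \left(20 - 15 \sqrt{3}\right)\right)^{2} \left(-35\right) \left(-11\right) = \left(-19 + 15 \sqrt{3}\right)^{2} \left(-35\right) \left(-11\right) = - 35 \left(-19 + 15 \sqrt{3}\right)^{2} \left(-11\right) = 385 \left(-19 + 15 \sqrt{3}\right)^{2}$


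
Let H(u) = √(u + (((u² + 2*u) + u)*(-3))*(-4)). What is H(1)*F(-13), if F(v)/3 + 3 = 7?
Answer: 84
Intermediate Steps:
F(v) = 12 (F(v) = -9 + 3*7 = -9 + 21 = 12)
H(u) = √(12*u² + 37*u) (H(u) = √(u + ((u² + 3*u)*(-3))*(-4)) = √(u + (-9*u - 3*u²)*(-4)) = √(u + (12*u² + 36*u)) = √(12*u² + 37*u))
H(1)*F(-13) = √(1*(37 + 12*1))*12 = √(1*(37 + 12))*12 = √(1*49)*12 = √49*12 = 7*12 = 84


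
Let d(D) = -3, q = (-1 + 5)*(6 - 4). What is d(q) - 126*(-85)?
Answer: 10707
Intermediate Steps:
q = 8 (q = 4*2 = 8)
d(q) - 126*(-85) = -3 - 126*(-85) = -3 + 10710 = 10707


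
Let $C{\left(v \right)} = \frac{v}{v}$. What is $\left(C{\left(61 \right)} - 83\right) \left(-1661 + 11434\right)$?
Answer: $-801386$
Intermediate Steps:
$C{\left(v \right)} = 1$
$\left(C{\left(61 \right)} - 83\right) \left(-1661 + 11434\right) = \left(1 - 83\right) \left(-1661 + 11434\right) = \left(-82\right) 9773 = -801386$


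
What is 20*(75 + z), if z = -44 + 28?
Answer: 1180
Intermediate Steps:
z = -16
20*(75 + z) = 20*(75 - 16) = 20*59 = 1180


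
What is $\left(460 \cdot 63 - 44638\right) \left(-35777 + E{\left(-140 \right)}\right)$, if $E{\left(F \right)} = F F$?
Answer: $253299466$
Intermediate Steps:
$E{\left(F \right)} = F^{2}$
$\left(460 \cdot 63 - 44638\right) \left(-35777 + E{\left(-140 \right)}\right) = \left(460 \cdot 63 - 44638\right) \left(-35777 + \left(-140\right)^{2}\right) = \left(28980 - 44638\right) \left(-35777 + 19600\right) = \left(-15658\right) \left(-16177\right) = 253299466$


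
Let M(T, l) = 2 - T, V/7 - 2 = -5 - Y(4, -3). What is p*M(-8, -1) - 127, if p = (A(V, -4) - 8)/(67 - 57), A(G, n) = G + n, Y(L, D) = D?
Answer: -139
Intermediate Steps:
V = 0 (V = 14 + 7*(-5 - 1*(-3)) = 14 + 7*(-5 + 3) = 14 + 7*(-2) = 14 - 14 = 0)
p = -6/5 (p = ((0 - 4) - 8)/(67 - 57) = (-4 - 8)/10 = -12*⅒ = -6/5 ≈ -1.2000)
p*M(-8, -1) - 127 = -6*(2 - 1*(-8))/5 - 127 = -6*(2 + 8)/5 - 127 = -6/5*10 - 127 = -12 - 127 = -139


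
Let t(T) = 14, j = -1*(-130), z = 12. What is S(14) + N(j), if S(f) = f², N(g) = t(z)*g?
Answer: 2016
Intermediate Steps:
j = 130
N(g) = 14*g
S(14) + N(j) = 14² + 14*130 = 196 + 1820 = 2016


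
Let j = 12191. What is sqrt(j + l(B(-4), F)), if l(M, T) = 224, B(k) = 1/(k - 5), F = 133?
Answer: sqrt(12415) ≈ 111.42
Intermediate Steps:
B(k) = 1/(-5 + k)
sqrt(j + l(B(-4), F)) = sqrt(12191 + 224) = sqrt(12415)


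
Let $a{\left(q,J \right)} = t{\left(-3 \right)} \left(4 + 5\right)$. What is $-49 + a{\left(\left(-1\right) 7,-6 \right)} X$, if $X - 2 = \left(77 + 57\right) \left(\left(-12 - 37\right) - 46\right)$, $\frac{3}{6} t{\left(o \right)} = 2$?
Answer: $-458257$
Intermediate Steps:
$t{\left(o \right)} = 4$ ($t{\left(o \right)} = 2 \cdot 2 = 4$)
$a{\left(q,J \right)} = 36$ ($a{\left(q,J \right)} = 4 \left(4 + 5\right) = 4 \cdot 9 = 36$)
$X = -12728$ ($X = 2 + \left(77 + 57\right) \left(\left(-12 - 37\right) - 46\right) = 2 + 134 \left(\left(-12 - 37\right) - 46\right) = 2 + 134 \left(-49 - 46\right) = 2 + 134 \left(-95\right) = 2 - 12730 = -12728$)
$-49 + a{\left(\left(-1\right) 7,-6 \right)} X = -49 + 36 \left(-12728\right) = -49 - 458208 = -458257$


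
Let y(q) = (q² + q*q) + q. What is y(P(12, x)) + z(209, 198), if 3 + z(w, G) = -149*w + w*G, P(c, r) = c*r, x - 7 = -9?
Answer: 11366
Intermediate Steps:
x = -2 (x = 7 - 9 = -2)
z(w, G) = -3 - 149*w + G*w (z(w, G) = -3 + (-149*w + w*G) = -3 + (-149*w + G*w) = -3 - 149*w + G*w)
y(q) = q + 2*q² (y(q) = (q² + q²) + q = 2*q² + q = q + 2*q²)
y(P(12, x)) + z(209, 198) = (12*(-2))*(1 + 2*(12*(-2))) + (-3 - 149*209 + 198*209) = -24*(1 + 2*(-24)) + (-3 - 31141 + 41382) = -24*(1 - 48) + 10238 = -24*(-47) + 10238 = 1128 + 10238 = 11366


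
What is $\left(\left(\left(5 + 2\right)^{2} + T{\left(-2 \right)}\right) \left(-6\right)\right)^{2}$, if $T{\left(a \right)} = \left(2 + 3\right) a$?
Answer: $54756$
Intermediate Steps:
$T{\left(a \right)} = 5 a$
$\left(\left(\left(5 + 2\right)^{2} + T{\left(-2 \right)}\right) \left(-6\right)\right)^{2} = \left(\left(\left(5 + 2\right)^{2} + 5 \left(-2\right)\right) \left(-6\right)\right)^{2} = \left(\left(7^{2} - 10\right) \left(-6\right)\right)^{2} = \left(\left(49 - 10\right) \left(-6\right)\right)^{2} = \left(39 \left(-6\right)\right)^{2} = \left(-234\right)^{2} = 54756$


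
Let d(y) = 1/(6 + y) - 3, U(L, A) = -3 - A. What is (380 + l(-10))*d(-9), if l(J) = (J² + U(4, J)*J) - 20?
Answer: -1300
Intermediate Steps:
l(J) = -20 + J² + J*(-3 - J) (l(J) = (J² + (-3 - J)*J) - 20 = (J² + J*(-3 - J)) - 20 = -20 + J² + J*(-3 - J))
d(y) = -3 + 1/(6 + y)
(380 + l(-10))*d(-9) = (380 + (-20 - 3*(-10)))*((-17 - 3*(-9))/(6 - 9)) = (380 + (-20 + 30))*((-17 + 27)/(-3)) = (380 + 10)*(-⅓*10) = 390*(-10/3) = -1300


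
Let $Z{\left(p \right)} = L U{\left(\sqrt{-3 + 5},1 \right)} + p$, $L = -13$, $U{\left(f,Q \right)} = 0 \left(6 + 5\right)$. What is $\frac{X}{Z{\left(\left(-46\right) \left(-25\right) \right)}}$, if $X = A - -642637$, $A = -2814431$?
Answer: $- \frac{1085897}{575} \approx -1888.5$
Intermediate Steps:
$U{\left(f,Q \right)} = 0$ ($U{\left(f,Q \right)} = 0 \cdot 11 = 0$)
$X = -2171794$ ($X = -2814431 - -642637 = -2814431 + 642637 = -2171794$)
$Z{\left(p \right)} = p$ ($Z{\left(p \right)} = \left(-13\right) 0 + p = 0 + p = p$)
$\frac{X}{Z{\left(\left(-46\right) \left(-25\right) \right)}} = - \frac{2171794}{\left(-46\right) \left(-25\right)} = - \frac{2171794}{1150} = \left(-2171794\right) \frac{1}{1150} = - \frac{1085897}{575}$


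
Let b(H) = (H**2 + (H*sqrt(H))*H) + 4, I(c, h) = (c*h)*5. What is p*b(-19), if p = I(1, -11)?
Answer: -20075 - 19855*I*sqrt(19) ≈ -20075.0 - 86546.0*I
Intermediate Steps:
I(c, h) = 5*c*h
p = -55 (p = 5*1*(-11) = -55)
b(H) = 4 + H**2 + H**(5/2) (b(H) = (H**2 + H**(3/2)*H) + 4 = (H**2 + H**(5/2)) + 4 = 4 + H**2 + H**(5/2))
p*b(-19) = -55*(4 + (-19)**2 + (-19)**(5/2)) = -55*(4 + 361 + 361*I*sqrt(19)) = -55*(365 + 361*I*sqrt(19)) = -20075 - 19855*I*sqrt(19)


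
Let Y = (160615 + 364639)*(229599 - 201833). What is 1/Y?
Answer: 1/14584202564 ≈ 6.8567e-11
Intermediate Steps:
Y = 14584202564 (Y = 525254*27766 = 14584202564)
1/Y = 1/14584202564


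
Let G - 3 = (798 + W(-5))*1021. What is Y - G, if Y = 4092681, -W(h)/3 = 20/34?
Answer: 55755270/17 ≈ 3.2797e+6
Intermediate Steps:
W(h) = -30/17 (W(h) = -60/34 = -3*10/17 = -30/17)
G = 13820307/17 (G = 3 + (798 - 30/17)*1021 = 3 + (13536/17)*1021 = 3 + 13820256/17 = 13820307/17 ≈ 8.1296e+5)
Y - G = 4092681 - 1*13820307/17 = 4092681 - 13820307/17 = 55755270/17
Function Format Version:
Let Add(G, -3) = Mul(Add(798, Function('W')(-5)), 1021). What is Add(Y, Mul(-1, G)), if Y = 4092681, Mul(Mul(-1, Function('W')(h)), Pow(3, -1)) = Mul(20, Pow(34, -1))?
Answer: Rational(55755270, 17) ≈ 3.2797e+6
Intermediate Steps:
Function('W')(h) = Rational(-30, 17) (Function('W')(h) = Mul(-3, Mul(20, Pow(34, -1))) = Mul(-3, Mul(20, Rational(1, 34))) = Mul(-3, Rational(10, 17)) = Rational(-30, 17))
G = Rational(13820307, 17) (G = Add(3, Mul(Add(798, Rational(-30, 17)), 1021)) = Add(3, Mul(Rational(13536, 17), 1021)) = Add(3, Rational(13820256, 17)) = Rational(13820307, 17) ≈ 8.1296e+5)
Add(Y, Mul(-1, G)) = Add(4092681, Mul(-1, Rational(13820307, 17))) = Add(4092681, Rational(-13820307, 17)) = Rational(55755270, 17)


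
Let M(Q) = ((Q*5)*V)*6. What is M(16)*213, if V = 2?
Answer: 204480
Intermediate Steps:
M(Q) = 60*Q (M(Q) = ((Q*5)*2)*6 = ((5*Q)*2)*6 = (10*Q)*6 = 60*Q)
M(16)*213 = (60*16)*213 = 960*213 = 204480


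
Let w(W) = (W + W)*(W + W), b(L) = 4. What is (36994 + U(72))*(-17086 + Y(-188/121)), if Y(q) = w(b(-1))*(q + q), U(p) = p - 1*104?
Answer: -77304914140/121 ≈ -6.3888e+8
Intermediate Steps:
U(p) = -104 + p (U(p) = p - 104 = -104 + p)
w(W) = 4*W**2 (w(W) = (2*W)*(2*W) = 4*W**2)
Y(q) = 128*q (Y(q) = (4*4**2)*(q + q) = (4*16)*(2*q) = 64*(2*q) = 128*q)
(36994 + U(72))*(-17086 + Y(-188/121)) = (36994 + (-104 + 72))*(-17086 + 128*(-188/121)) = (36994 - 32)*(-17086 + 128*(-188*1/121)) = 36962*(-17086 + 128*(-188/121)) = 36962*(-17086 - 24064/121) = 36962*(-2091470/121) = -77304914140/121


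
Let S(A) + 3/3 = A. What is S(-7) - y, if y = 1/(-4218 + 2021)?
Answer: -17575/2197 ≈ -7.9995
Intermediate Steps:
S(A) = -1 + A
y = -1/2197 (y = 1/(-2197) = -1/2197 ≈ -0.00045517)
S(-7) - y = (-1 - 7) - 1*(-1/2197) = -8 + 1/2197 = -17575/2197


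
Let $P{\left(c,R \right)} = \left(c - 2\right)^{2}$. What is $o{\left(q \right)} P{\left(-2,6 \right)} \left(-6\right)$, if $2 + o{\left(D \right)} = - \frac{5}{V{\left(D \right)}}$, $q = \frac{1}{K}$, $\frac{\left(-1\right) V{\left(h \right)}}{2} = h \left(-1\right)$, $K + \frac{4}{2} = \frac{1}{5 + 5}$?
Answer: $-264$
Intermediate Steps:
$K = - \frac{19}{10}$ ($K = -2 + \frac{1}{5 + 5} = -2 + \frac{1}{10} = - \frac{19}{10} \approx -1.9$)
$V{\left(h \right)} = 2 h$ ($V{\left(h \right)} = - 2 h \left(-1\right) = - 2 \left(- h\right) = 2 h$)
$P{\left(c,R \right)} = \left(-2 + c\right)^{2}$
$q = - \frac{10}{19}$ ($q = \frac{1}{- \frac{19}{10}} = - \frac{10}{19} \approx -0.52632$)
$o{\left(D \right)} = -2 - \frac{5}{2 D}$
$o{\left(q \right)} P{\left(-2,6 \right)} \left(-6\right) = \left(-2 - \frac{5}{2 \left(- \frac{10}{19}\right)}\right) \left(-2 - 2\right)^{2} \left(-6\right) = \left(-2 - - \frac{19}{4}\right) \left(-4\right)^{2} \left(-6\right) = \left(-2 + \frac{19}{4}\right) 16 \left(-6\right) = \frac{11}{4} \cdot 16 \left(-6\right) = 44 \left(-6\right) = -264$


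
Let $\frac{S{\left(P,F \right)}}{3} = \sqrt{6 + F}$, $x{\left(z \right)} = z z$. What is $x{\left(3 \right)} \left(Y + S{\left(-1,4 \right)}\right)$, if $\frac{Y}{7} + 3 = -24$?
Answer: $-1701 + 27 \sqrt{10} \approx -1615.6$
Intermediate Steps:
$Y = -189$ ($Y = -21 + 7 \left(-24\right) = -21 - 168 = -189$)
$x{\left(z \right)} = z^{2}$
$S{\left(P,F \right)} = 3 \sqrt{6 + F}$
$x{\left(3 \right)} \left(Y + S{\left(-1,4 \right)}\right) = 3^{2} \left(-189 + 3 \sqrt{6 + 4}\right) = 9 \left(-189 + 3 \sqrt{10}\right) = -1701 + 27 \sqrt{10}$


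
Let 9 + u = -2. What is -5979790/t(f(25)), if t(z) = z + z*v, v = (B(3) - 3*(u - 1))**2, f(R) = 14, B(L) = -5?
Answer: -2989895/6734 ≈ -444.00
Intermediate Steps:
u = -11 (u = -9 - 2 = -11)
v = 961 (v = (-5 - 3*(-11 - 1))**2 = (-5 - 3*(-12))**2 = (-5 + 36)**2 = 31**2 = 961)
t(z) = 962*z (t(z) = z + z*961 = z + 961*z = 962*z)
-5979790/t(f(25)) = -5979790/(962*14) = -5979790/13468 = -5979790*1/13468 = -2989895/6734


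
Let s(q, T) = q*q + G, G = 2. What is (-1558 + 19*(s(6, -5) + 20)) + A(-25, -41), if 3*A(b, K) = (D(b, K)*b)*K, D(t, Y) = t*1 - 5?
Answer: -10706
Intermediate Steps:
D(t, Y) = -5 + t (D(t, Y) = t - 5 = -5 + t)
s(q, T) = 2 + q**2 (s(q, T) = q*q + 2 = q**2 + 2 = 2 + q**2)
A(b, K) = K*b*(-5 + b)/3 (A(b, K) = (((-5 + b)*b)*K)/3 = ((b*(-5 + b))*K)/3 = (K*b*(-5 + b))/3 = K*b*(-5 + b)/3)
(-1558 + 19*(s(6, -5) + 20)) + A(-25, -41) = (-1558 + 19*((2 + 6**2) + 20)) + (1/3)*(-41)*(-25)*(-5 - 25) = (-1558 + 19*((2 + 36) + 20)) + (1/3)*(-41)*(-25)*(-30) = (-1558 + 19*(38 + 20)) - 10250 = (-1558 + 19*58) - 10250 = (-1558 + 1102) - 10250 = -456 - 10250 = -10706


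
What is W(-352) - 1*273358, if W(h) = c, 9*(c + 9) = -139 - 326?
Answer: -820256/3 ≈ -2.7342e+5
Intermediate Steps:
c = -182/3 (c = -9 + (-139 - 326)/9 = -9 + (⅑)*(-465) = -9 - 155/3 = -182/3 ≈ -60.667)
W(h) = -182/3
W(-352) - 1*273358 = -182/3 - 1*273358 = -182/3 - 273358 = -820256/3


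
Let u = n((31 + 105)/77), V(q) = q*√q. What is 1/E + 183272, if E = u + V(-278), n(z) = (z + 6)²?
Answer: 34610425993075974193/188847319789962 + 4886272699*I*√278/377694639579924 ≈ 1.8327e+5 + 0.0002157*I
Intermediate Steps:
V(q) = q^(3/2)
n(z) = (6 + z)²
u = 357604/5929 (u = (6 + (31 + 105)/77)² = (6 + 136*(1/77))² = (6 + 136/77)² = (598/77)² = 357604/5929 ≈ 60.314)
E = 357604/5929 - 278*I*√278 (E = 357604/5929 + (-278)^(3/2) = 357604/5929 - 278*I*√278 ≈ 60.314 - 4635.2*I)
1/E + 183272 = 1/(357604/5929 - 278*I*√278) + 183272 = 183272 + 1/(357604/5929 - 278*I*√278)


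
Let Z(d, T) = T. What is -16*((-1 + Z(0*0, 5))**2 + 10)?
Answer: -416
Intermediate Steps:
-16*((-1 + Z(0*0, 5))**2 + 10) = -16*((-1 + 5)**2 + 10) = -16*(4**2 + 10) = -16*(16 + 10) = -16*26 = -416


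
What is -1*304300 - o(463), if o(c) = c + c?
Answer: -305226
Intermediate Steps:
o(c) = 2*c
-1*304300 - o(463) = -1*304300 - 2*463 = -304300 - 1*926 = -304300 - 926 = -305226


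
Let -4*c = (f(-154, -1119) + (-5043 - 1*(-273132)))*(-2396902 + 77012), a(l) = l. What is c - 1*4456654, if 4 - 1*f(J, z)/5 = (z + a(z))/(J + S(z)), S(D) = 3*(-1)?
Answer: 48811316784879/314 ≈ 1.5545e+11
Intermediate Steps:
S(D) = -3
f(J, z) = 20 - 10*z/(-3 + J) (f(J, z) = 20 - 5*(z + z)/(J - 3) = 20 - 5*2*z/(-3 + J) = 20 - 10*z/(-3 + J))
c = 48812716174235/314 (c = -(10*(-6 - 1*(-1119) + 2*(-154))/(-3 - 154) + (-5043 - 1*(-273132)))*(-2396902 + 77012)/4 = -(10*(-6 + 1119 - 308)/(-157) + (-5043 + 273132))*(-2319890)/4 = -(10*(-1/157)*805 + 268089)*(-2319890)/4 = -(-8050/157 + 268089)*(-2319890)/4 = -42081923*(-2319890)/628 = -1/4*(-97625432348470/157) = 48812716174235/314 ≈ 1.5545e+11)
c - 1*4456654 = 48812716174235/314 - 1*4456654 = 48812716174235/314 - 4456654 = 48811316784879/314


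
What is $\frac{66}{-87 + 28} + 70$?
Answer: $\frac{4064}{59} \approx 68.881$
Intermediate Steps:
$\frac{66}{-87 + 28} + 70 = \frac{66}{-59} + 70 = 66 \left(- \frac{1}{59}\right) + 70 = - \frac{66}{59} + 70 = \frac{4064}{59}$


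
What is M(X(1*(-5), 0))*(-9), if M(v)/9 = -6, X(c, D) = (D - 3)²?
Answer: 486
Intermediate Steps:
X(c, D) = (-3 + D)²
M(v) = -54 (M(v) = 9*(-6) = -54)
M(X(1*(-5), 0))*(-9) = -54*(-9) = 486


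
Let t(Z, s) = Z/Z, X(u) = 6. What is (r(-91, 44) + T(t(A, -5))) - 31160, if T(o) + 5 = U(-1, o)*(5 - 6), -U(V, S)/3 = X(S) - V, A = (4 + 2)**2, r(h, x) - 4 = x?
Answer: -31096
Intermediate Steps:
r(h, x) = 4 + x
A = 36 (A = 6**2 = 36)
U(V, S) = -18 + 3*V (U(V, S) = -3*(6 - V) = -18 + 3*V)
t(Z, s) = 1
T(o) = 16 (T(o) = -5 + (-18 + 3*(-1))*(5 - 6) = -5 + (-18 - 3)*(-1) = -5 - 21*(-1) = -5 + 21 = 16)
(r(-91, 44) + T(t(A, -5))) - 31160 = ((4 + 44) + 16) - 31160 = (48 + 16) - 31160 = 64 - 31160 = -31096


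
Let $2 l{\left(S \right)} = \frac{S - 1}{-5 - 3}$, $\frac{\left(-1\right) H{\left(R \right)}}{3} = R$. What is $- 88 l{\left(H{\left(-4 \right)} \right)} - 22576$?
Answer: $- \frac{45031}{2} \approx -22516.0$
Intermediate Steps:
$H{\left(R \right)} = - 3 R$
$l{\left(S \right)} = \frac{1}{16} - \frac{S}{16}$ ($l{\left(S \right)} = \frac{\left(S - 1\right) \frac{1}{-5 - 3}}{2} = \frac{\left(-1 + S\right) \frac{1}{-8}}{2} = \frac{\left(-1 + S\right) \left(- \frac{1}{8}\right)}{2} = \frac{\frac{1}{8} - \frac{S}{8}}{2} = \frac{1}{16} - \frac{S}{16}$)
$- 88 l{\left(H{\left(-4 \right)} \right)} - 22576 = - 88 \left(\frac{1}{16} - \frac{\left(-3\right) \left(-4\right)}{16}\right) - 22576 = - 88 \left(\frac{1}{16} - \frac{3}{4}\right) - 22576 = \left(-88\right) \left(- \frac{11}{16}\right) - 22576 = \frac{121}{2} - 22576 = - \frac{45031}{2}$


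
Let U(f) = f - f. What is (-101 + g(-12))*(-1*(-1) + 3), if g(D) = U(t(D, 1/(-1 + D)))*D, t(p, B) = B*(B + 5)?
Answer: -404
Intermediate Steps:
t(p, B) = B*(5 + B)
U(f) = 0
g(D) = 0 (g(D) = 0*D = 0)
(-101 + g(-12))*(-1*(-1) + 3) = (-101 + 0)*(-1*(-1) + 3) = -101*(1 + 3) = -101*4 = -404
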